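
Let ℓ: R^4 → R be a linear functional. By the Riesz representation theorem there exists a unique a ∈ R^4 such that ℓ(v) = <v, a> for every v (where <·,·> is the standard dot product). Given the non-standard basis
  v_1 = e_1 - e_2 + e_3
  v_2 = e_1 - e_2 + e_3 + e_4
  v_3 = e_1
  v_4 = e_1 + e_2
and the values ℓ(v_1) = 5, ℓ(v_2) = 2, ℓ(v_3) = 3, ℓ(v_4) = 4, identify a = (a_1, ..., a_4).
a = (3, 1, 3, -3)

Write a = (a_1, ..., a_4) in the standard basis. For each basis vector v_i, ℓ(v_i) = <v_i, a> is a linear equation in the a_j's. Collect the n equations into a matrix system V a = ℓ, where row i of V is v_i (expressed in the standard basis). Since V is invertible (lower-triangular with 1s on the diagonal, up to permutation), solve by back-substitution:
  V =
[[1, -1, 1, 0],
 [1, -1, 1, 1],
 [1, 0, 0, 0],
 [1, 1, 0, 0]]
  V a = (5, 2, 3, 4)
Solving gives a = (3, 1, 3, -3).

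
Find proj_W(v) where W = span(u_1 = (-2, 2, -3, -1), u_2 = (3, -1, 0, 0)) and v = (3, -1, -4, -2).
proj_W(v) = (101/29, 13/29, -105/29, -35/29)

Set up U = [u_1 | ... | u_2] ∈ R^(4×2). The projector onto W = col(U) is P = U (U^T U)^(-1) U^T.
Compute U^T U =
  [18, -8]
  [-8, 10],
and U^T v = (6, 10).
Solve U^T U · c = U^T v for the coefficients: c = (35/29, 57/29). The projection is proj_W(v) = U c.
Check: (v - proj_W(v)) · u_1 = 0  (should be 0).
Check: (v - proj_W(v)) · u_2 = 0  (should be 0).
Result: proj_W(v) = (101/29, 13/29, -105/29, -35/29).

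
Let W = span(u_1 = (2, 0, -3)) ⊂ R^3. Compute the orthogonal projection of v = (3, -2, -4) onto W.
proj_W(v) = (36/13, 0, -54/13)

Set up U = [u_1 | ... | u_1] ∈ R^(3×1). The projector onto W = col(U) is P = U (U^T U)^(-1) U^T.
Compute U^T U =
  [13],
and U^T v = (18).
Solve U^T U · c = U^T v for the coefficients: c = (18/13). The projection is proj_W(v) = U c.
Check: (v - proj_W(v)) · u_1 = 0  (should be 0).
Result: proj_W(v) = (36/13, 0, -54/13).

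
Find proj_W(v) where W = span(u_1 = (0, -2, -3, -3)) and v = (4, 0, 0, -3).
proj_W(v) = (0, -9/11, -27/22, -27/22)

Set up U = [u_1 | ... | u_1] ∈ R^(4×1). The projector onto W = col(U) is P = U (U^T U)^(-1) U^T.
Compute U^T U =
  [22],
and U^T v = (9).
Solve U^T U · c = U^T v for the coefficients: c = (9/22). The projection is proj_W(v) = U c.
Check: (v - proj_W(v)) · u_1 = 0  (should be 0).
Result: proj_W(v) = (0, -9/11, -27/22, -27/22).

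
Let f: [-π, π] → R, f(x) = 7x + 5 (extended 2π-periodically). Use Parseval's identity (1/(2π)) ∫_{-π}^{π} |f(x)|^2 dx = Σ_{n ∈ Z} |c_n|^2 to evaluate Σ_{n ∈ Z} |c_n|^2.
Σ |c_n|^2 = 49π^2/3 + 25

Expand and integrate term by term over [-π, π]:
  ∫ (7x)^2 dx = 49·(2π^3/3); ∫ 2·7·(5)·x dx = 0 (odd integrand); ∫ 5^2 dx = 25·2π.
So (1/(2π)) ∫_{-π}^{π} (7x + 5)^2 dx = 49π^2/3 + 25 = 49π^2/3 + 25.
Parseval ⇒ Σ |c_n|^2 = 49π^2/3 + 25.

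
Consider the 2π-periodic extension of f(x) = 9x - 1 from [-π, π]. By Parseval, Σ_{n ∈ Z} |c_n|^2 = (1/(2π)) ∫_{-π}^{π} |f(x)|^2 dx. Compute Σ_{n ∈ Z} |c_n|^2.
Σ |c_n|^2 = 27π^2 + 1

Expand and integrate term by term over [-π, π]:
  ∫ (9x)^2 dx = 81·(2π^3/3); ∫ 2·9·(-1)·x dx = 0 (odd integrand); ∫ (-1)^2 dx = 1·2π.
So (1/(2π)) ∫_{-π}^{π} (9x - 1)^2 dx = 81π^2/3 + 1 = 27π^2 + 1.
Parseval ⇒ Σ |c_n|^2 = 27π^2 + 1.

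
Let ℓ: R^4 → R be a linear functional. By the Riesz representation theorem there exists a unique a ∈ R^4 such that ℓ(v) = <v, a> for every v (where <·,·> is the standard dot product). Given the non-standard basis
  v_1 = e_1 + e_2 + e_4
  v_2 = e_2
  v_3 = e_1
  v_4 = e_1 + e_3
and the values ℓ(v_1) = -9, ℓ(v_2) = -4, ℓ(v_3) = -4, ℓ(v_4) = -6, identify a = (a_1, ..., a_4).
a = (-4, -4, -2, -1)

Write a = (a_1, ..., a_4) in the standard basis. For each basis vector v_i, ℓ(v_i) = <v_i, a> is a linear equation in the a_j's. Collect the n equations into a matrix system V a = ℓ, where row i of V is v_i (expressed in the standard basis). Since V is invertible (lower-triangular with 1s on the diagonal, up to permutation), solve by back-substitution:
  V =
[[1, 1, 0, 1],
 [0, 1, 0, 0],
 [1, 0, 0, 0],
 [1, 0, 1, 0]]
  V a = (-9, -4, -4, -6)
Solving gives a = (-4, -4, -2, -1).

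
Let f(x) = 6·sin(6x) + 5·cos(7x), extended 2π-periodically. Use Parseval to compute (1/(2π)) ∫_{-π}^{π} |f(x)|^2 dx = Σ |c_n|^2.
Σ |c_n|^2 = 61/2

Expand |f|^2 and use orthogonality of {sin(nx), cos(mx)} on [-π, π]:
  ∫_{-π}^{π} sin(nx)^2 dx = π, ∫ cos(mx)^2 dx = π, and cross terms integrate to 0.
So ∫_{-π}^{π} f(x)^2 dx = 6^2 · π + 5^2 · π = (36 + 25)π.
Divide by 2π: (36 + 25)/2 = 61/2.
By Parseval, this equals Σ |c_n|^2.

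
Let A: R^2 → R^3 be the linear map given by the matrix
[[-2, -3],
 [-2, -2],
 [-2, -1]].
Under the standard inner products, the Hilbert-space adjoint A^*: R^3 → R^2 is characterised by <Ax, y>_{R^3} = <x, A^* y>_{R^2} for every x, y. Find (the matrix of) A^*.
A^* = A^T =
[[-2, -2, -2],
 [-3, -2, -1]]

For real matrices with standard dot products, the defining identity <Ax, y> = <x, A^* y> gives (Ax)^T y = x^T (A^*) y, i.e. x^T A^T y = x^T (A^*) y. Since this holds for all x, y, we must have A^* = A^T. Therefore
A^* =
[[-2, -2, -2],
 [-3, -2, -1]].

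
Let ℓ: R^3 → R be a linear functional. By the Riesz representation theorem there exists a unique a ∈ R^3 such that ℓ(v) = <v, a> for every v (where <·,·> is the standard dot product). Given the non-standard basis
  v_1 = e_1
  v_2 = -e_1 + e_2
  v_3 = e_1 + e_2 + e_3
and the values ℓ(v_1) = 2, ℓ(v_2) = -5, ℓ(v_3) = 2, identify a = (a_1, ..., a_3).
a = (2, -3, 3)

Write a = (a_1, ..., a_3) in the standard basis. For each basis vector v_i, ℓ(v_i) = <v_i, a> is a linear equation in the a_j's. Collect the n equations into a matrix system V a = ℓ, where row i of V is v_i (expressed in the standard basis). Since V is invertible (lower-triangular with 1s on the diagonal, up to permutation), solve by back-substitution:
  V =
[[1, 0, 0],
 [-1, 1, 0],
 [1, 1, 1]]
  V a = (2, -5, 2)
Solving gives a = (2, -3, 3).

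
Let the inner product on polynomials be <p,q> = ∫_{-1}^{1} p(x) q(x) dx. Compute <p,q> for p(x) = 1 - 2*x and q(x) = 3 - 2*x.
<p,q> = 26/3

Expand the product: p(x)·q(x) = 4*x^2 - 8*x + 3.
∫_{-1}^{1} of each monomial x^k gives [2/(k+1) if k even, 0 if k odd]. Integrating term-by-term (or equivalently evaluating the antiderivative F(x) = 4*x^3/3 - 4*x^2 + 3*x at the endpoints):
  F(1) − F(−1) = 1/3 − (-25/3) = 26/3.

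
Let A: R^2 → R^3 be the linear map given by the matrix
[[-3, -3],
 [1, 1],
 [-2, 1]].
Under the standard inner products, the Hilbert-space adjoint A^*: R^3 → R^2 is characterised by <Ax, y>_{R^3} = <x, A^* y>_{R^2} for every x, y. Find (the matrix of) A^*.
A^* = A^T =
[[-3, 1, -2],
 [-3, 1, 1]]

For real matrices with standard dot products, the defining identity <Ax, y> = <x, A^* y> gives (Ax)^T y = x^T (A^*) y, i.e. x^T A^T y = x^T (A^*) y. Since this holds for all x, y, we must have A^* = A^T. Therefore
A^* =
[[-3, 1, -2],
 [-3, 1, 1]].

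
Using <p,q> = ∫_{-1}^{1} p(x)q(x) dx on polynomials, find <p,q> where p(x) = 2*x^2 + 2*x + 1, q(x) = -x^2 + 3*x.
<p,q> = 38/15

Expand the product: p(x)·q(x) = -2*x^4 + 4*x^3 + 5*x^2 + 3*x.
∫_{-1}^{1} of each monomial x^k gives [2/(k+1) if k even, 0 if k odd]. Integrating term-by-term (or equivalently evaluating the antiderivative F(x) = -2*x^5/5 + x^4 + 5*x^3/3 + 3*x^2/2 at the endpoints):
  F(1) − F(−1) = 113/30 − (37/30) = 38/15.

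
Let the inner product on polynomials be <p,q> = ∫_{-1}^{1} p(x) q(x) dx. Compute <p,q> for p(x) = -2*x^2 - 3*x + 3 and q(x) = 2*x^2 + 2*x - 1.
<p,q> = -94/15

Expand the product: p(x)·q(x) = -4*x^4 - 10*x^3 + 2*x^2 + 9*x - 3.
∫_{-1}^{1} of each monomial x^k gives [2/(k+1) if k even, 0 if k odd]. Integrating term-by-term (or equivalently evaluating the antiderivative F(x) = -4*x^5/5 - 5*x^4/2 + 2*x^3/3 + 9*x^2/2 - 3*x at the endpoints):
  F(1) − F(−1) = -17/15 − (77/15) = -94/15.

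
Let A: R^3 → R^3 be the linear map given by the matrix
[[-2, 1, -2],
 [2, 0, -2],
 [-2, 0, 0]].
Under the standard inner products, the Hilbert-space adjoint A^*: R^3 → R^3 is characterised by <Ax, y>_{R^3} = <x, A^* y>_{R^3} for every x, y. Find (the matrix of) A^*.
A^* = A^T =
[[-2, 2, -2],
 [1, 0, 0],
 [-2, -2, 0]]

For real matrices with standard dot products, the defining identity <Ax, y> = <x, A^* y> gives (Ax)^T y = x^T (A^*) y, i.e. x^T A^T y = x^T (A^*) y. Since this holds for all x, y, we must have A^* = A^T. Therefore
A^* =
[[-2, 2, -2],
 [1, 0, 0],
 [-2, -2, 0]].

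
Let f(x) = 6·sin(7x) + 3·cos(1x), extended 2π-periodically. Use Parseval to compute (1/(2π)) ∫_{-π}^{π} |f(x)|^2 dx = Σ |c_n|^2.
Σ |c_n|^2 = 45/2

Expand |f|^2 and use orthogonality of {sin(nx), cos(mx)} on [-π, π]:
  ∫_{-π}^{π} sin(nx)^2 dx = π, ∫ cos(mx)^2 dx = π, and cross terms integrate to 0.
So ∫_{-π}^{π} f(x)^2 dx = 6^2 · π + 3^2 · π = (36 + 9)π.
Divide by 2π: (36 + 9)/2 = 45/2.
By Parseval, this equals Σ |c_n|^2.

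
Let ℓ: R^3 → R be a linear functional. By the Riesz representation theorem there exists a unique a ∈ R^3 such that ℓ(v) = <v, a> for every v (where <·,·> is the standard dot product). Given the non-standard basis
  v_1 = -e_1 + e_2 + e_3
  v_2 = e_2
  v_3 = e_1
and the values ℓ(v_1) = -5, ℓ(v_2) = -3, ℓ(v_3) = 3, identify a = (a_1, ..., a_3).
a = (3, -3, 1)

Write a = (a_1, ..., a_3) in the standard basis. For each basis vector v_i, ℓ(v_i) = <v_i, a> is a linear equation in the a_j's. Collect the n equations into a matrix system V a = ℓ, where row i of V is v_i (expressed in the standard basis). Since V is invertible (lower-triangular with 1s on the diagonal, up to permutation), solve by back-substitution:
  V =
[[-1, 1, 1],
 [0, 1, 0],
 [1, 0, 0]]
  V a = (-5, -3, 3)
Solving gives a = (3, -3, 1).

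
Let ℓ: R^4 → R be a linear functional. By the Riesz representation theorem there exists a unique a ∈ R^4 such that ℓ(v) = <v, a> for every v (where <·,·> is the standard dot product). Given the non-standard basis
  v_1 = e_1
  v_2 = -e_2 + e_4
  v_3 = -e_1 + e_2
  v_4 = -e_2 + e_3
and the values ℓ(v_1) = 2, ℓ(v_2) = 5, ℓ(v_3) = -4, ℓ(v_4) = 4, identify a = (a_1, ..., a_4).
a = (2, -2, 2, 3)

Write a = (a_1, ..., a_4) in the standard basis. For each basis vector v_i, ℓ(v_i) = <v_i, a> is a linear equation in the a_j's. Collect the n equations into a matrix system V a = ℓ, where row i of V is v_i (expressed in the standard basis). Since V is invertible (lower-triangular with 1s on the diagonal, up to permutation), solve by back-substitution:
  V =
[[1, 0, 0, 0],
 [0, -1, 0, 1],
 [-1, 1, 0, 0],
 [0, -1, 1, 0]]
  V a = (2, 5, -4, 4)
Solving gives a = (2, -2, 2, 3).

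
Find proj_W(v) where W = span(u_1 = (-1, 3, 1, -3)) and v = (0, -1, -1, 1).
proj_W(v) = (7/20, -21/20, -7/20, 21/20)

Set up U = [u_1 | ... | u_1] ∈ R^(4×1). The projector onto W = col(U) is P = U (U^T U)^(-1) U^T.
Compute U^T U =
  [20],
and U^T v = (-7).
Solve U^T U · c = U^T v for the coefficients: c = (-7/20). The projection is proj_W(v) = U c.
Check: (v - proj_W(v)) · u_1 = 0  (should be 0).
Result: proj_W(v) = (7/20, -21/20, -7/20, 21/20).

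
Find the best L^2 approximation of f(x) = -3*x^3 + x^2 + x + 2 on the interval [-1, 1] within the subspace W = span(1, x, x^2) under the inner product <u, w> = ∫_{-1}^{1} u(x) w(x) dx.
g(x) = x^2 - 4*x/5 + 2

The best approximation g ∈ W is the orthogonal projection of f onto W. Writing g = a_0 + a_1 x + a_2 x^2, the coefficients solve the normal equations G · a = b where
  G_{ij} = <φ_i, φ_j> and b_i = <f, φ_i>, with φ_0 = 1, φ_1 = x, φ_2 = x^2.
G =
  [2, 0, 2/3]
  [0, 2/3, 0]
  [2/3, 0, 2/5],
b = (14/3, -8/15, 26/15).
Solving gives a_0 = 2, a_1 = -4/5, a_2 = 1, so
  g(x) = x^2 - 4*x/5 + 2.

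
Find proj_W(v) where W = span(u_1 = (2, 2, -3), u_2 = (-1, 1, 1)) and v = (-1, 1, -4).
proj_W(v) = (29/21, 31/21, -44/21)

Set up U = [u_1 | ... | u_2] ∈ R^(3×2). The projector onto W = col(U) is P = U (U^T U)^(-1) U^T.
Compute U^T U =
  [17, -3]
  [-3, 3],
and U^T v = (12, -2).
Solve U^T U · c = U^T v for the coefficients: c = (5/7, 1/21). The projection is proj_W(v) = U c.
Check: (v - proj_W(v)) · u_1 = 0  (should be 0).
Check: (v - proj_W(v)) · u_2 = 0  (should be 0).
Result: proj_W(v) = (29/21, 31/21, -44/21).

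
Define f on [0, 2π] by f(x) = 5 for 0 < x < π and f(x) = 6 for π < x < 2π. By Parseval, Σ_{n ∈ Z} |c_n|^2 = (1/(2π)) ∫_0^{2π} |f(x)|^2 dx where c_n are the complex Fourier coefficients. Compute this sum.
Σ |c_n|^2 = 61/2

Parseval equates the L^2 energy of f (normalised by 1/(2π)) with the ℓ^2 sum of its Fourier coefficients: (1/(2π)) ∫_0^{2π} |f|^2 = Σ |c_n|^2.
Compute the left side: (1/(2π)) [∫_0^π 5^2 dx + ∫_π^{2π} 6^2 dx] = (1/(2π)) · (25π + 36π) = (25 + 36)/2 = 61/2.
So Σ_{n ∈ Z} |c_n|^2 = 61/2.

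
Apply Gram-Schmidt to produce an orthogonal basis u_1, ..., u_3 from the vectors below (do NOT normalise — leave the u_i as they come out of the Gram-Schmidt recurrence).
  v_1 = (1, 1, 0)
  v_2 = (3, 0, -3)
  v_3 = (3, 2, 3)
Orthogonal basis:
  u_1 = (1, 1, 0)
  u_2 = (3/2, -3/2, -3)
  u_3 = (4/3, -4/3, 4/3)

Apply the Gram-Schmidt recurrence
  u_1 = v_1
  u_i = v_i − Σ_{j<i} ((v_i · u_j) / (u_j · u_j)) · u_j.

Step by step this gives:
  u_1 = (1, 1, 0)
  u_2 = (3/2, -3/2, -3)
  u_3 = (4/3, -4/3, 4/3)

Orthogonality check:
  u_2 · u_1 = 0 (should be 0)
  u_3 · u_1 = 0 (should be 0)
  u_3 · u_2 = 0 (should be 0)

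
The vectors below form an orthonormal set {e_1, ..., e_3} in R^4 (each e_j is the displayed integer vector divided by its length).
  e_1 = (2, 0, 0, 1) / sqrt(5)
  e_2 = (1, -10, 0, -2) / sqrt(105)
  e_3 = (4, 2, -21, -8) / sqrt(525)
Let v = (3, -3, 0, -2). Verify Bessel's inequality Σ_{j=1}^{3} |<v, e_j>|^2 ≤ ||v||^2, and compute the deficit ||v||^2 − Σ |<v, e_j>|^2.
Σ |<v, e_j>|^2 = 429/25; ||v||^2 = 22; deficit = 121/25

Write each e_j = u_j / sqrt(<u_j, u_j>) where u_j is the displayed integer vector. Then <v, e_j> = <v, u_j> / sqrt(<u_j, u_j>), so |<v, e_j>|^2 = <v, u_j>^2 / <u_j, u_j>.
Coefficients: <v, e_1> = 4/sqrt(5), <v, e_2> = 37/sqrt(105), <v, e_3> = 22/sqrt(525).
Square and sum: Σ |<v, e_j>|^2 = 429/25.
Compute ||v||^2 = v·v = 22.
Deficit = 22 − 429/25 = 121/25 ≥ 0, confirming Bessel's inequality. (The deficit equals ||v − Σ <v,e_j> e_j||^2, the squared distance from v to span{e_j}.)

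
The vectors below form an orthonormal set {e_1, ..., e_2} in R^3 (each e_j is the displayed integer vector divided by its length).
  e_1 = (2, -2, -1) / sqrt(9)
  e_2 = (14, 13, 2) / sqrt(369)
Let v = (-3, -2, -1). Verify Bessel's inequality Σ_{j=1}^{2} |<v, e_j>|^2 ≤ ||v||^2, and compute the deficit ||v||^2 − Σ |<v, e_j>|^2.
Σ |<v, e_j>|^2 = 549/41; ||v||^2 = 14; deficit = 25/41

Write each e_j = u_j / sqrt(<u_j, u_j>) where u_j is the displayed integer vector. Then <v, e_j> = <v, u_j> / sqrt(<u_j, u_j>), so |<v, e_j>|^2 = <v, u_j>^2 / <u_j, u_j>.
Coefficients: <v, e_1> = -1/sqrt(9), <v, e_2> = -70/sqrt(369).
Square and sum: Σ |<v, e_j>|^2 = 549/41.
Compute ||v||^2 = v·v = 14.
Deficit = 14 − 549/41 = 25/41 ≥ 0, confirming Bessel's inequality. (The deficit equals ||v − Σ <v,e_j> e_j||^2, the squared distance from v to span{e_j}.)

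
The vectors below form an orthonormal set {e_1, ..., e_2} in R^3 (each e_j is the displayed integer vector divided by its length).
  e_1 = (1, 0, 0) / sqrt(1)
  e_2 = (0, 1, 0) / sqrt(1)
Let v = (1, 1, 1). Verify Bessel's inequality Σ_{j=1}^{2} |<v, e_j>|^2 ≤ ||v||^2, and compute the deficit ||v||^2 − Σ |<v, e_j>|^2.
Σ |<v, e_j>|^2 = 2; ||v||^2 = 3; deficit = 1

Write each e_j = u_j / sqrt(<u_j, u_j>) where u_j is the displayed integer vector. Then <v, e_j> = <v, u_j> / sqrt(<u_j, u_j>), so |<v, e_j>|^2 = <v, u_j>^2 / <u_j, u_j>.
Coefficients: <v, e_1> = 1/sqrt(1), <v, e_2> = 1/sqrt(1).
Square and sum: Σ |<v, e_j>|^2 = 2.
Compute ||v||^2 = v·v = 3.
Deficit = 3 − 2 = 1 ≥ 0, confirming Bessel's inequality. (The deficit equals ||v − Σ <v,e_j> e_j||^2, the squared distance from v to span{e_j}.)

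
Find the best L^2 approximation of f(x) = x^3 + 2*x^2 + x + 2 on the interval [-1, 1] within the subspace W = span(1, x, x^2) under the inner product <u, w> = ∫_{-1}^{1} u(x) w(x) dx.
g(x) = 2*x^2 + 8*x/5 + 2

The best approximation g ∈ W is the orthogonal projection of f onto W. Writing g = a_0 + a_1 x + a_2 x^2, the coefficients solve the normal equations G · a = b where
  G_{ij} = <φ_i, φ_j> and b_i = <f, φ_i>, with φ_0 = 1, φ_1 = x, φ_2 = x^2.
G =
  [2, 0, 2/3]
  [0, 2/3, 0]
  [2/3, 0, 2/5],
b = (16/3, 16/15, 32/15).
Solving gives a_0 = 2, a_1 = 8/5, a_2 = 2, so
  g(x) = 2*x^2 + 8*x/5 + 2.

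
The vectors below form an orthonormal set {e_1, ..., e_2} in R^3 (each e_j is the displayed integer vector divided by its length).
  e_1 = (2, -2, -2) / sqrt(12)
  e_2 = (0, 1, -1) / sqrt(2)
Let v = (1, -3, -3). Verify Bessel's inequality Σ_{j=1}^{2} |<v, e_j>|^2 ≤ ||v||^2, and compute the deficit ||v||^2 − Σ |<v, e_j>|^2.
Σ |<v, e_j>|^2 = 49/3; ||v||^2 = 19; deficit = 8/3

Write each e_j = u_j / sqrt(<u_j, u_j>) where u_j is the displayed integer vector. Then <v, e_j> = <v, u_j> / sqrt(<u_j, u_j>), so |<v, e_j>|^2 = <v, u_j>^2 / <u_j, u_j>.
Coefficients: <v, e_1> = 14/sqrt(12), <v, e_2> = 0/sqrt(2).
Square and sum: Σ |<v, e_j>|^2 = 49/3.
Compute ||v||^2 = v·v = 19.
Deficit = 19 − 49/3 = 8/3 ≥ 0, confirming Bessel's inequality. (The deficit equals ||v − Σ <v,e_j> e_j||^2, the squared distance from v to span{e_j}.)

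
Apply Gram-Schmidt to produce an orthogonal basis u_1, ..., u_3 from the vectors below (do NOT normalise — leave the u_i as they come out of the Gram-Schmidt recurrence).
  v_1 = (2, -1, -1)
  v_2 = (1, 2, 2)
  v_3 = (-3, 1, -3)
Orthogonal basis:
  u_1 = (2, -1, -1)
  u_2 = (5/3, 5/3, 5/3)
  u_3 = (0, 2, -2)

Apply the Gram-Schmidt recurrence
  u_1 = v_1
  u_i = v_i − Σ_{j<i} ((v_i · u_j) / (u_j · u_j)) · u_j.

Step by step this gives:
  u_1 = (2, -1, -1)
  u_2 = (5/3, 5/3, 5/3)
  u_3 = (0, 2, -2)

Orthogonality check:
  u_2 · u_1 = 0 (should be 0)
  u_3 · u_1 = 0 (should be 0)
  u_3 · u_2 = 0 (should be 0)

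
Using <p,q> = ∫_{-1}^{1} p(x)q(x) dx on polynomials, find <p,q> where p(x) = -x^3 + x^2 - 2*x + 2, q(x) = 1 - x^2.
<p,q> = 44/15

Expand the product: p(x)·q(x) = x^5 - x^4 + x^3 - x^2 - 2*x + 2.
∫_{-1}^{1} of each monomial x^k gives [2/(k+1) if k even, 0 if k odd]. Integrating term-by-term (or equivalently evaluating the antiderivative F(x) = x^6/6 - x^5/5 + x^4/4 - x^3/3 - x^2 + 2*x at the endpoints):
  F(1) − F(−1) = 53/60 − (-41/20) = 44/15.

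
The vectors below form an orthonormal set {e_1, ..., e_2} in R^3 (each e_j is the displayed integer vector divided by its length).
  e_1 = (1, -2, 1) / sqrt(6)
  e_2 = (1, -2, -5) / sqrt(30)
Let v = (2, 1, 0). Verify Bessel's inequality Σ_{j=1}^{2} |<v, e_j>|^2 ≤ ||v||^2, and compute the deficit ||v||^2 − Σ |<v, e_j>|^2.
Σ |<v, e_j>|^2 = 0; ||v||^2 = 5; deficit = 5

Write each e_j = u_j / sqrt(<u_j, u_j>) where u_j is the displayed integer vector. Then <v, e_j> = <v, u_j> / sqrt(<u_j, u_j>), so |<v, e_j>|^2 = <v, u_j>^2 / <u_j, u_j>.
Coefficients: <v, e_1> = 0/sqrt(6), <v, e_2> = 0/sqrt(30).
Square and sum: Σ |<v, e_j>|^2 = 0.
Compute ||v||^2 = v·v = 5.
Deficit = 5 − 0 = 5 ≥ 0, confirming Bessel's inequality. (The deficit equals ||v − Σ <v,e_j> e_j||^2, the squared distance from v to span{e_j}.)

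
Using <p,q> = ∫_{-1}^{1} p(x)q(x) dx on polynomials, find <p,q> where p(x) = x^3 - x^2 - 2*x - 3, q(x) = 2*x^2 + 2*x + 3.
<p,q> = -80/3

Expand the product: p(x)·q(x) = 2*x^5 - 3*x^3 - 13*x^2 - 12*x - 9.
∫_{-1}^{1} of each monomial x^k gives [2/(k+1) if k even, 0 if k odd]. Integrating term-by-term (or equivalently evaluating the antiderivative F(x) = x^6/3 - 3*x^4/4 - 13*x^3/3 - 6*x^2 - 9*x at the endpoints):
  F(1) − F(−1) = -79/4 − (83/12) = -80/3.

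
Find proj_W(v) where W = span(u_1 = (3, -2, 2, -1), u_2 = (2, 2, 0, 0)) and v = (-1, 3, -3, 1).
proj_W(v) = (-10/7, 24/7, -68/35, 34/35)

Set up U = [u_1 | ... | u_2] ∈ R^(4×2). The projector onto W = col(U) is P = U (U^T U)^(-1) U^T.
Compute U^T U =
  [18, 2]
  [2, 8],
and U^T v = (-16, 4).
Solve U^T U · c = U^T v for the coefficients: c = (-34/35, 26/35). The projection is proj_W(v) = U c.
Check: (v - proj_W(v)) · u_1 = 0  (should be 0).
Check: (v - proj_W(v)) · u_2 = 0  (should be 0).
Result: proj_W(v) = (-10/7, 24/7, -68/35, 34/35).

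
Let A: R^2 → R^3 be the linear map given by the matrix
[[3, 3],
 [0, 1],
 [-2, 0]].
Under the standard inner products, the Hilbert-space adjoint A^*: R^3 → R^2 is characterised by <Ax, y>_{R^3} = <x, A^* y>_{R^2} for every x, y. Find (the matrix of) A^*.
A^* = A^T =
[[3, 0, -2],
 [3, 1, 0]]

For real matrices with standard dot products, the defining identity <Ax, y> = <x, A^* y> gives (Ax)^T y = x^T (A^*) y, i.e. x^T A^T y = x^T (A^*) y. Since this holds for all x, y, we must have A^* = A^T. Therefore
A^* =
[[3, 0, -2],
 [3, 1, 0]].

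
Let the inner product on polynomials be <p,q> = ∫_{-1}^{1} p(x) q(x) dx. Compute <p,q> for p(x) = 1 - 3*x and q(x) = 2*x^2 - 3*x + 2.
<p,q> = 34/3

Expand the product: p(x)·q(x) = -6*x^3 + 11*x^2 - 9*x + 2.
∫_{-1}^{1} of each monomial x^k gives [2/(k+1) if k even, 0 if k odd]. Integrating term-by-term (or equivalently evaluating the antiderivative F(x) = -3*x^4/2 + 11*x^3/3 - 9*x^2/2 + 2*x at the endpoints):
  F(1) − F(−1) = -1/3 − (-35/3) = 34/3.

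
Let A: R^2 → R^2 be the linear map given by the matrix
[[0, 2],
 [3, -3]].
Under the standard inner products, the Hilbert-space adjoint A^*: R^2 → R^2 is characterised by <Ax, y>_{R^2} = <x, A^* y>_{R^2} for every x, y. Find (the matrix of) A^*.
A^* = A^T =
[[0, 3],
 [2, -3]]

For real matrices with standard dot products, the defining identity <Ax, y> = <x, A^* y> gives (Ax)^T y = x^T (A^*) y, i.e. x^T A^T y = x^T (A^*) y. Since this holds for all x, y, we must have A^* = A^T. Therefore
A^* =
[[0, 3],
 [2, -3]].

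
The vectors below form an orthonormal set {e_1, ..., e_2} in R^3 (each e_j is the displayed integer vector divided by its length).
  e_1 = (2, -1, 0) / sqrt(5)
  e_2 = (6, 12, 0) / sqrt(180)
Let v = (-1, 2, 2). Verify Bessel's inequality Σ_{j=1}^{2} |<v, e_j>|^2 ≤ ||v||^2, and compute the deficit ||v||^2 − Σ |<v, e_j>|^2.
Σ |<v, e_j>|^2 = 5; ||v||^2 = 9; deficit = 4

Write each e_j = u_j / sqrt(<u_j, u_j>) where u_j is the displayed integer vector. Then <v, e_j> = <v, u_j> / sqrt(<u_j, u_j>), so |<v, e_j>|^2 = <v, u_j>^2 / <u_j, u_j>.
Coefficients: <v, e_1> = -4/sqrt(5), <v, e_2> = 18/sqrt(180).
Square and sum: Σ |<v, e_j>|^2 = 5.
Compute ||v||^2 = v·v = 9.
Deficit = 9 − 5 = 4 ≥ 0, confirming Bessel's inequality. (The deficit equals ||v − Σ <v,e_j> e_j||^2, the squared distance from v to span{e_j}.)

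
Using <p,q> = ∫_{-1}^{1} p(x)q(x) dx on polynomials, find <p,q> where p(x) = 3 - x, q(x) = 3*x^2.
<p,q> = 6

Expand the product: p(x)·q(x) = -3*x^3 + 9*x^2.
∫_{-1}^{1} of each monomial x^k gives [2/(k+1) if k even, 0 if k odd]. Integrating term-by-term (or equivalently evaluating the antiderivative F(x) = -3*x^4/4 + 3*x^3 at the endpoints):
  F(1) − F(−1) = 9/4 − (-15/4) = 6.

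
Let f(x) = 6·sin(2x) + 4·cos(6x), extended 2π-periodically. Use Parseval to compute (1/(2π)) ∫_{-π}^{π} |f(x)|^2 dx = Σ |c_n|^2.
Σ |c_n|^2 = 26

Expand |f|^2 and use orthogonality of {sin(nx), cos(mx)} on [-π, π]:
  ∫_{-π}^{π} sin(nx)^2 dx = π, ∫ cos(mx)^2 dx = π, and cross terms integrate to 0.
So ∫_{-π}^{π} f(x)^2 dx = 6^2 · π + 4^2 · π = (36 + 16)π.
Divide by 2π: (36 + 16)/2 = 26.
By Parseval, this equals Σ |c_n|^2.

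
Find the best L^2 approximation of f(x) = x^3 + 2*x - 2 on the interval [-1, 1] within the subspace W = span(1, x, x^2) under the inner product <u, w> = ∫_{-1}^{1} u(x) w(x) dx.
g(x) = 13*x/5 - 2

The best approximation g ∈ W is the orthogonal projection of f onto W. Writing g = a_0 + a_1 x + a_2 x^2, the coefficients solve the normal equations G · a = b where
  G_{ij} = <φ_i, φ_j> and b_i = <f, φ_i>, with φ_0 = 1, φ_1 = x, φ_2 = x^2.
G =
  [2, 0, 2/3]
  [0, 2/3, 0]
  [2/3, 0, 2/5],
b = (-4, 26/15, -4/3).
Solving gives a_0 = -2, a_1 = 13/5, a_2 = 0, so
  g(x) = 13*x/5 - 2.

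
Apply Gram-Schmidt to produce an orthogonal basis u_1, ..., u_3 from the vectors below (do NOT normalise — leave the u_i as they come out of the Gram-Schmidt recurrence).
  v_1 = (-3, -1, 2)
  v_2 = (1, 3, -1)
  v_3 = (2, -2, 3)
Orthogonal basis:
  u_1 = (-3, -1, 2)
  u_2 = (-5/7, 17/7, 1/7)
  u_3 = (16/9, 16/45, 128/45)

Apply the Gram-Schmidt recurrence
  u_1 = v_1
  u_i = v_i − Σ_{j<i} ((v_i · u_j) / (u_j · u_j)) · u_j.

Step by step this gives:
  u_1 = (-3, -1, 2)
  u_2 = (-5/7, 17/7, 1/7)
  u_3 = (16/9, 16/45, 128/45)

Orthogonality check:
  u_2 · u_1 = 0 (should be 0)
  u_3 · u_1 = 0 (should be 0)
  u_3 · u_2 = 0 (should be 0)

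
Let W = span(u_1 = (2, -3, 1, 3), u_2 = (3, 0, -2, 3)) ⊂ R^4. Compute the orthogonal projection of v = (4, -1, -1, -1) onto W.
proj_W(v) = (508/337, -33/337, -313/337, 519/337)

Set up U = [u_1 | ... | u_2] ∈ R^(4×2). The projector onto W = col(U) is P = U (U^T U)^(-1) U^T.
Compute U^T U =
  [23, 13]
  [13, 22],
and U^T v = (7, 11).
Solve U^T U · c = U^T v for the coefficients: c = (11/337, 162/337). The projection is proj_W(v) = U c.
Check: (v - proj_W(v)) · u_1 = 0  (should be 0).
Check: (v - proj_W(v)) · u_2 = 0  (should be 0).
Result: proj_W(v) = (508/337, -33/337, -313/337, 519/337).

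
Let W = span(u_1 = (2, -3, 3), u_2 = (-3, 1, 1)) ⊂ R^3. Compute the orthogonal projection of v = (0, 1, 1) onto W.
proj_W(v) = (-54/103, 4/103, 40/103)

Set up U = [u_1 | ... | u_2] ∈ R^(3×2). The projector onto W = col(U) is P = U (U^T U)^(-1) U^T.
Compute U^T U =
  [22, -6]
  [-6, 11],
and U^T v = (0, 2).
Solve U^T U · c = U^T v for the coefficients: c = (6/103, 22/103). The projection is proj_W(v) = U c.
Check: (v - proj_W(v)) · u_1 = 0  (should be 0).
Check: (v - proj_W(v)) · u_2 = 0  (should be 0).
Result: proj_W(v) = (-54/103, 4/103, 40/103).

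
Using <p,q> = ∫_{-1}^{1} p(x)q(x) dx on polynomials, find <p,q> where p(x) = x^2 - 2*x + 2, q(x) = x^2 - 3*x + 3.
<p,q> = 296/15

Expand the product: p(x)·q(x) = x^4 - 5*x^3 + 11*x^2 - 12*x + 6.
∫_{-1}^{1} of each monomial x^k gives [2/(k+1) if k even, 0 if k odd]. Integrating term-by-term (or equivalently evaluating the antiderivative F(x) = x^5/5 - 5*x^4/4 + 11*x^3/3 - 6*x^2 + 6*x at the endpoints):
  F(1) − F(−1) = 157/60 − (-1027/60) = 296/15.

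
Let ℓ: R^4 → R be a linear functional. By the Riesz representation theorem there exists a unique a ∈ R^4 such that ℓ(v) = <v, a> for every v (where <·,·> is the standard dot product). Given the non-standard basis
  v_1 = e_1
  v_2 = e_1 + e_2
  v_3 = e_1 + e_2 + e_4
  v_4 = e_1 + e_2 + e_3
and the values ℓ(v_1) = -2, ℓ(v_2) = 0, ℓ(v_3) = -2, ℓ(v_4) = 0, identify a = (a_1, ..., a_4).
a = (-2, 2, 0, -2)

Write a = (a_1, ..., a_4) in the standard basis. For each basis vector v_i, ℓ(v_i) = <v_i, a> is a linear equation in the a_j's. Collect the n equations into a matrix system V a = ℓ, where row i of V is v_i (expressed in the standard basis). Since V is invertible (lower-triangular with 1s on the diagonal, up to permutation), solve by back-substitution:
  V =
[[1, 0, 0, 0],
 [1, 1, 0, 0],
 [1, 1, 0, 1],
 [1, 1, 1, 0]]
  V a = (-2, 0, -2, 0)
Solving gives a = (-2, 2, 0, -2).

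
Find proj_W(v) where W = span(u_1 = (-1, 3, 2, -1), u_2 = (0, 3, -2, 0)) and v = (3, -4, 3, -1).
proj_W(v) = (7/85, -366/85, 216/85, 7/85)

Set up U = [u_1 | ... | u_2] ∈ R^(4×2). The projector onto W = col(U) is P = U (U^T U)^(-1) U^T.
Compute U^T U =
  [15, 5]
  [5, 13],
and U^T v = (-8, -18).
Solve U^T U · c = U^T v for the coefficients: c = (-7/85, -23/17). The projection is proj_W(v) = U c.
Check: (v - proj_W(v)) · u_1 = 0  (should be 0).
Check: (v - proj_W(v)) · u_2 = 0  (should be 0).
Result: proj_W(v) = (7/85, -366/85, 216/85, 7/85).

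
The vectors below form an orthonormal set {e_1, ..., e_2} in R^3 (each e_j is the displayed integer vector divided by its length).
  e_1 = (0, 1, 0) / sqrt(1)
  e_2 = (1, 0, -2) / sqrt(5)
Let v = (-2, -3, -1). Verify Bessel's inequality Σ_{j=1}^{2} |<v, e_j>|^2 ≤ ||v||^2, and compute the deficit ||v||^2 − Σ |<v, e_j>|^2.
Σ |<v, e_j>|^2 = 9; ||v||^2 = 14; deficit = 5

Write each e_j = u_j / sqrt(<u_j, u_j>) where u_j is the displayed integer vector. Then <v, e_j> = <v, u_j> / sqrt(<u_j, u_j>), so |<v, e_j>|^2 = <v, u_j>^2 / <u_j, u_j>.
Coefficients: <v, e_1> = -3/sqrt(1), <v, e_2> = 0/sqrt(5).
Square and sum: Σ |<v, e_j>|^2 = 9.
Compute ||v||^2 = v·v = 14.
Deficit = 14 − 9 = 5 ≥ 0, confirming Bessel's inequality. (The deficit equals ||v − Σ <v,e_j> e_j||^2, the squared distance from v to span{e_j}.)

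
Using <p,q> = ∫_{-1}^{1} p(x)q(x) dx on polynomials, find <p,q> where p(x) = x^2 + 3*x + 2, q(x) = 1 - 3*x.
<p,q> = -4/3

Expand the product: p(x)·q(x) = -3*x^3 - 8*x^2 - 3*x + 2.
∫_{-1}^{1} of each monomial x^k gives [2/(k+1) if k even, 0 if k odd]. Integrating term-by-term (or equivalently evaluating the antiderivative F(x) = -3*x^4/4 - 8*x^3/3 - 3*x^2/2 + 2*x at the endpoints):
  F(1) − F(−1) = -35/12 − (-19/12) = -4/3.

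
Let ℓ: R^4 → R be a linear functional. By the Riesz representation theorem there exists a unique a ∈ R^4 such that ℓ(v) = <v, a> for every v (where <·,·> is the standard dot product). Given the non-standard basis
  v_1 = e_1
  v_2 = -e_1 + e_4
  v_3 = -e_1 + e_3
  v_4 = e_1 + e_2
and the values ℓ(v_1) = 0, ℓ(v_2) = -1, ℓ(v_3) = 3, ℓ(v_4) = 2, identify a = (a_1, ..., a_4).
a = (0, 2, 3, -1)

Write a = (a_1, ..., a_4) in the standard basis. For each basis vector v_i, ℓ(v_i) = <v_i, a> is a linear equation in the a_j's. Collect the n equations into a matrix system V a = ℓ, where row i of V is v_i (expressed in the standard basis). Since V is invertible (lower-triangular with 1s on the diagonal, up to permutation), solve by back-substitution:
  V =
[[1, 0, 0, 0],
 [-1, 0, 0, 1],
 [-1, 0, 1, 0],
 [1, 1, 0, 0]]
  V a = (0, -1, 3, 2)
Solving gives a = (0, 2, 3, -1).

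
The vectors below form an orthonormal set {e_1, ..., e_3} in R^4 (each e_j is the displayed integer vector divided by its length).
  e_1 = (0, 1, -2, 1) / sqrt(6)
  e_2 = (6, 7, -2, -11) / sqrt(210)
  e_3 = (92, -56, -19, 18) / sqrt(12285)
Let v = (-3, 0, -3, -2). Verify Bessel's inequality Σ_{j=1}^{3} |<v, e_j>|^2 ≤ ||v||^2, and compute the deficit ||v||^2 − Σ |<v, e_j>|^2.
Σ |<v, e_j>|^2 = 329/39; ||v||^2 = 22; deficit = 529/39

Write each e_j = u_j / sqrt(<u_j, u_j>) where u_j is the displayed integer vector. Then <v, e_j> = <v, u_j> / sqrt(<u_j, u_j>), so |<v, e_j>|^2 = <v, u_j>^2 / <u_j, u_j>.
Coefficients: <v, e_1> = 4/sqrt(6), <v, e_2> = 10/sqrt(210), <v, e_3> = -255/sqrt(12285).
Square and sum: Σ |<v, e_j>|^2 = 329/39.
Compute ||v||^2 = v·v = 22.
Deficit = 22 − 329/39 = 529/39 ≥ 0, confirming Bessel's inequality. (The deficit equals ||v − Σ <v,e_j> e_j||^2, the squared distance from v to span{e_j}.)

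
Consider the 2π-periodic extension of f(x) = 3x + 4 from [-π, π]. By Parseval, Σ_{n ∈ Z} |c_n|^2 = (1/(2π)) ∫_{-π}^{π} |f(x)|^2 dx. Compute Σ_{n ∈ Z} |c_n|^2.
Σ |c_n|^2 = 3π^2 + 16

Expand and integrate term by term over [-π, π]:
  ∫ (3x)^2 dx = 9·(2π^3/3); ∫ 2·3·(4)·x dx = 0 (odd integrand); ∫ 4^2 dx = 16·2π.
So (1/(2π)) ∫_{-π}^{π} (3x + 4)^2 dx = 9π^2/3 + 16 = 3π^2 + 16.
Parseval ⇒ Σ |c_n|^2 = 3π^2 + 16.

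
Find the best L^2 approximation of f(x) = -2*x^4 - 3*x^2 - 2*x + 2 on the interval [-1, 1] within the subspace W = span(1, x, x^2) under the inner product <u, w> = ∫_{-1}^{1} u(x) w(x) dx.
g(x) = -33*x^2/7 - 2*x + 76/35

The best approximation g ∈ W is the orthogonal projection of f onto W. Writing g = a_0 + a_1 x + a_2 x^2, the coefficients solve the normal equations G · a = b where
  G_{ij} = <φ_i, φ_j> and b_i = <f, φ_i>, with φ_0 = 1, φ_1 = x, φ_2 = x^2.
G =
  [2, 0, 2/3]
  [0, 2/3, 0]
  [2/3, 0, 2/5],
b = (6/5, -4/3, -46/105).
Solving gives a_0 = 76/35, a_1 = -2, a_2 = -33/7, so
  g(x) = -33*x^2/7 - 2*x + 76/35.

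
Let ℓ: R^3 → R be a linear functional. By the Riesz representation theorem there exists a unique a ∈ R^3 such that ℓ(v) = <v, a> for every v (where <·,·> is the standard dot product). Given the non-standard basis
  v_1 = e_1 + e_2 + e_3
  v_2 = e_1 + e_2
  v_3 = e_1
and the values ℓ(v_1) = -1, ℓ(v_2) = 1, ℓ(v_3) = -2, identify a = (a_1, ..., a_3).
a = (-2, 3, -2)

Write a = (a_1, ..., a_3) in the standard basis. For each basis vector v_i, ℓ(v_i) = <v_i, a> is a linear equation in the a_j's. Collect the n equations into a matrix system V a = ℓ, where row i of V is v_i (expressed in the standard basis). Since V is invertible (lower-triangular with 1s on the diagonal, up to permutation), solve by back-substitution:
  V =
[[1, 1, 1],
 [1, 1, 0],
 [1, 0, 0]]
  V a = (-1, 1, -2)
Solving gives a = (-2, 3, -2).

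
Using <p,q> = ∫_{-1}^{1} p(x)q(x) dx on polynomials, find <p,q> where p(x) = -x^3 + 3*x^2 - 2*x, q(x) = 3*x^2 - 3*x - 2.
<p,q> = 24/5

Expand the product: p(x)·q(x) = -3*x^5 + 12*x^4 - 13*x^3 + 4*x.
∫_{-1}^{1} of each monomial x^k gives [2/(k+1) if k even, 0 if k odd]. Integrating term-by-term (or equivalently evaluating the antiderivative F(x) = -x^6/2 + 12*x^5/5 - 13*x^4/4 + 2*x^2 at the endpoints):
  F(1) − F(−1) = 13/20 − (-83/20) = 24/5.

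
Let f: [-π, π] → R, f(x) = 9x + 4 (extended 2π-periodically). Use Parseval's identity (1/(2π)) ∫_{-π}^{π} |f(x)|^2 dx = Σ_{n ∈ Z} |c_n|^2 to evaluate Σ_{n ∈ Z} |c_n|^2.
Σ |c_n|^2 = 27π^2 + 16

Expand and integrate term by term over [-π, π]:
  ∫ (9x)^2 dx = 81·(2π^3/3); ∫ 2·9·(4)·x dx = 0 (odd integrand); ∫ 4^2 dx = 16·2π.
So (1/(2π)) ∫_{-π}^{π} (9x + 4)^2 dx = 81π^2/3 + 16 = 27π^2 + 16.
Parseval ⇒ Σ |c_n|^2 = 27π^2 + 16.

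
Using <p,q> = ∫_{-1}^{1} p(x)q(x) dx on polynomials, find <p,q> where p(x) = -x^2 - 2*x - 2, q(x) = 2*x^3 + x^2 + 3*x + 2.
<p,q> = -50/3

Expand the product: p(x)·q(x) = -2*x^5 - 5*x^4 - 9*x^3 - 10*x^2 - 10*x - 4.
∫_{-1}^{1} of each monomial x^k gives [2/(k+1) if k even, 0 if k odd]. Integrating term-by-term (or equivalently evaluating the antiderivative F(x) = -x^6/3 - x^5 - 9*x^4/4 - 10*x^3/3 - 5*x^2 - 4*x at the endpoints):
  F(1) − F(−1) = -191/12 − (3/4) = -50/3.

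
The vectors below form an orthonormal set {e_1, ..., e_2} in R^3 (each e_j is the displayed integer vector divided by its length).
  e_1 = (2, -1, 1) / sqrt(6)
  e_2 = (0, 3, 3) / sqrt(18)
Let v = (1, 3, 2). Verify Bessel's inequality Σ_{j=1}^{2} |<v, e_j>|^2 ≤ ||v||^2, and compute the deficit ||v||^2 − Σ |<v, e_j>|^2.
Σ |<v, e_j>|^2 = 38/3; ||v||^2 = 14; deficit = 4/3

Write each e_j = u_j / sqrt(<u_j, u_j>) where u_j is the displayed integer vector. Then <v, e_j> = <v, u_j> / sqrt(<u_j, u_j>), so |<v, e_j>|^2 = <v, u_j>^2 / <u_j, u_j>.
Coefficients: <v, e_1> = 1/sqrt(6), <v, e_2> = 15/sqrt(18).
Square and sum: Σ |<v, e_j>|^2 = 38/3.
Compute ||v||^2 = v·v = 14.
Deficit = 14 − 38/3 = 4/3 ≥ 0, confirming Bessel's inequality. (The deficit equals ||v − Σ <v,e_j> e_j||^2, the squared distance from v to span{e_j}.)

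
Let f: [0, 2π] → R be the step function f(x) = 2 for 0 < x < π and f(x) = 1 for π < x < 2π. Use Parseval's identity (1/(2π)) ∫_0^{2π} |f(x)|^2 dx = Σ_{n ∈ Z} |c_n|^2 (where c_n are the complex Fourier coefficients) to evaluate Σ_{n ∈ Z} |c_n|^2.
Σ |c_n|^2 = 5/2

Parseval equates the L^2 energy of f (normalised by 1/(2π)) with the ℓ^2 sum of its Fourier coefficients: (1/(2π)) ∫_0^{2π} |f|^2 = Σ |c_n|^2.
Compute the left side: (1/(2π)) [∫_0^π 2^2 dx + ∫_π^{2π} 1^2 dx] = (1/(2π)) · (4π + 1π) = (4 + 1)/2 = 5/2.
So Σ_{n ∈ Z} |c_n|^2 = 5/2.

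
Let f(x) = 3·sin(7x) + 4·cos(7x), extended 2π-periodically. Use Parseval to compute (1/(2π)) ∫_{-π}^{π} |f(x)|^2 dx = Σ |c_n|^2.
Σ |c_n|^2 = 25/2

Expand |f|^2 and use orthogonality of {sin(nx), cos(mx)} on [-π, π]:
  ∫_{-π}^{π} sin(nx)^2 dx = π, ∫ cos(mx)^2 dx = π, and cross terms integrate to 0.
So ∫_{-π}^{π} f(x)^2 dx = 3^2 · π + 4^2 · π = (9 + 16)π.
Divide by 2π: (9 + 16)/2 = 25/2.
By Parseval, this equals Σ |c_n|^2.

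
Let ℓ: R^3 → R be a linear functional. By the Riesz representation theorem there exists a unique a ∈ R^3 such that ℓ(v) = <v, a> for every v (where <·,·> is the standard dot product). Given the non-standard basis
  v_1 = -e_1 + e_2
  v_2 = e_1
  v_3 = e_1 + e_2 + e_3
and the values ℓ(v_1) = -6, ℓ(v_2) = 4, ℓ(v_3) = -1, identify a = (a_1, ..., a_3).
a = (4, -2, -3)

Write a = (a_1, ..., a_3) in the standard basis. For each basis vector v_i, ℓ(v_i) = <v_i, a> is a linear equation in the a_j's. Collect the n equations into a matrix system V a = ℓ, where row i of V is v_i (expressed in the standard basis). Since V is invertible (lower-triangular with 1s on the diagonal, up to permutation), solve by back-substitution:
  V =
[[-1, 1, 0],
 [1, 0, 0],
 [1, 1, 1]]
  V a = (-6, 4, -1)
Solving gives a = (4, -2, -3).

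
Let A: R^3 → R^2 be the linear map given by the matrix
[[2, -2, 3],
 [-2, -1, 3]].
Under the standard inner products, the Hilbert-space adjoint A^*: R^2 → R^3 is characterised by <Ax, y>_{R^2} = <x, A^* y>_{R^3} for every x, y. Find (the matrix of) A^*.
A^* = A^T =
[[2, -2],
 [-2, -1],
 [3, 3]]

For real matrices with standard dot products, the defining identity <Ax, y> = <x, A^* y> gives (Ax)^T y = x^T (A^*) y, i.e. x^T A^T y = x^T (A^*) y. Since this holds for all x, y, we must have A^* = A^T. Therefore
A^* =
[[2, -2],
 [-2, -1],
 [3, 3]].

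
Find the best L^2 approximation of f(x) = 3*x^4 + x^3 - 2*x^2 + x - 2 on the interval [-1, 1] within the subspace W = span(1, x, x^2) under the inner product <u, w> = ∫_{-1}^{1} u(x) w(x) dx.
g(x) = 4*x^2/7 + 8*x/5 - 79/35

The best approximation g ∈ W is the orthogonal projection of f onto W. Writing g = a_0 + a_1 x + a_2 x^2, the coefficients solve the normal equations G · a = b where
  G_{ij} = <φ_i, φ_j> and b_i = <f, φ_i>, with φ_0 = 1, φ_1 = x, φ_2 = x^2.
G =
  [2, 0, 2/3]
  [0, 2/3, 0]
  [2/3, 0, 2/5],
b = (-62/15, 16/15, -134/105).
Solving gives a_0 = -79/35, a_1 = 8/5, a_2 = 4/7, so
  g(x) = 4*x^2/7 + 8*x/5 - 79/35.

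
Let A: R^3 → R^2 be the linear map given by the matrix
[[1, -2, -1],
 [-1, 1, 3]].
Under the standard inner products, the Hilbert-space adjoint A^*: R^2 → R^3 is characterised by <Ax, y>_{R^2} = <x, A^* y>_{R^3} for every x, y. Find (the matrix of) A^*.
A^* = A^T =
[[1, -1],
 [-2, 1],
 [-1, 3]]

For real matrices with standard dot products, the defining identity <Ax, y> = <x, A^* y> gives (Ax)^T y = x^T (A^*) y, i.e. x^T A^T y = x^T (A^*) y. Since this holds for all x, y, we must have A^* = A^T. Therefore
A^* =
[[1, -1],
 [-2, 1],
 [-1, 3]].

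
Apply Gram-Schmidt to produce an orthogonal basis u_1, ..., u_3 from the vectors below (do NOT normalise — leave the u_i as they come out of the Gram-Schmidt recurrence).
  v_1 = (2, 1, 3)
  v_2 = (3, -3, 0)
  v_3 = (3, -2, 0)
Orthogonal basis:
  u_1 = (2, 1, 3)
  u_2 = (18/7, -45/14, -9/14)
  u_3 = (1/3, 1/3, -1/3)

Apply the Gram-Schmidt recurrence
  u_1 = v_1
  u_i = v_i − Σ_{j<i} ((v_i · u_j) / (u_j · u_j)) · u_j.

Step by step this gives:
  u_1 = (2, 1, 3)
  u_2 = (18/7, -45/14, -9/14)
  u_3 = (1/3, 1/3, -1/3)

Orthogonality check:
  u_2 · u_1 = 0 (should be 0)
  u_3 · u_1 = 0 (should be 0)
  u_3 · u_2 = 0 (should be 0)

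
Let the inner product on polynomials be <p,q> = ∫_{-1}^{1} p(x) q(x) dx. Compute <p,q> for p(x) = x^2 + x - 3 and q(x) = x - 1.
<p,q> = 6

Expand the product: p(x)·q(x) = x^3 - 4*x + 3.
∫_{-1}^{1} of each monomial x^k gives [2/(k+1) if k even, 0 if k odd]. Integrating term-by-term (or equivalently evaluating the antiderivative F(x) = x^4/4 - 2*x^2 + 3*x at the endpoints):
  F(1) − F(−1) = 5/4 − (-19/4) = 6.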